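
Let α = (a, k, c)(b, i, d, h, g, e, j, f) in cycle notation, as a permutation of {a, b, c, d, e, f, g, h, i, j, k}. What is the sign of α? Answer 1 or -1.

-1

The cycle lengths are 8, 3.
A cycle is odd iff its length is even; α has 1 even-length cycle, so sgn(α) = (−1)^1 and α is odd.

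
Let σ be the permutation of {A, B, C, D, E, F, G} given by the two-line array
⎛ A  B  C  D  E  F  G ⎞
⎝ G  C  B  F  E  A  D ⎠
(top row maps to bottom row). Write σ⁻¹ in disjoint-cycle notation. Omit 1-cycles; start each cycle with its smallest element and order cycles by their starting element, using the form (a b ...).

The cycle decomposition of σ is (A G D F)(B C).
The inverse reverses every cycle; in canonical form, σ⁻¹ = (A F D G)(B C).

(A F D G)(B C)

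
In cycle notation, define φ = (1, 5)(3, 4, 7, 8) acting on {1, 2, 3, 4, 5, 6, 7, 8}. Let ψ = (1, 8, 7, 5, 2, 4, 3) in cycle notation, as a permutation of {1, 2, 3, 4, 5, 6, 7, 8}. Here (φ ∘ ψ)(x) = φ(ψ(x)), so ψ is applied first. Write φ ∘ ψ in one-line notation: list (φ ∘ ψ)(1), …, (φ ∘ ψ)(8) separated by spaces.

3 7 5 4 2 6 1 8

For each element, apply ψ then φ: 1 → 8 → 3; 2 → 4 → 7; 3 → 1 → 5; 4 → 3 → 4; 5 → 2 → 2; 6 → 6 → 6; 7 → 5 → 1; 8 → 7 → 8.
So φ ∘ ψ in one-line form is 3 7 5 4 2 6 1 8.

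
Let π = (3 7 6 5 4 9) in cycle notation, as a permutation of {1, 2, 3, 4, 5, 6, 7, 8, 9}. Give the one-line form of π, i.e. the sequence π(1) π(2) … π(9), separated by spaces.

1 2 7 9 4 5 6 8 3

Each element maps to the next entry in its cycle (wrapping to the front): 1↦1, 2↦2, 3↦7, 4↦9, 5↦4, 6↦5, 7↦6, 8↦8, 9↦3.
So the one-line form is 1 2 7 9 4 5 6 8 3.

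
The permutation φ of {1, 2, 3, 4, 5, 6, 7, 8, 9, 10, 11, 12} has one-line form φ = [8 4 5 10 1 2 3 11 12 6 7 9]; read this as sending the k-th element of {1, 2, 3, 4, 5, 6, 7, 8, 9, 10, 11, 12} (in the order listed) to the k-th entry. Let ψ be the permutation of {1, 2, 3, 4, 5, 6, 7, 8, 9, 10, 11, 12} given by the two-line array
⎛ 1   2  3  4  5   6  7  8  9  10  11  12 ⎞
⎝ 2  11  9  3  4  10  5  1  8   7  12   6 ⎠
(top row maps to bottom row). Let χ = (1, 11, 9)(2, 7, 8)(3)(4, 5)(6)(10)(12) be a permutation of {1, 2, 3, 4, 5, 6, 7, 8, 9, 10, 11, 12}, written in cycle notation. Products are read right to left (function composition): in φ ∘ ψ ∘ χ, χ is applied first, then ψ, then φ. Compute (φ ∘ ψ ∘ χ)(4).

Apply the permutations in order: χ(4) = 5, then ψ(5) = 4, then φ(4) = 10. So (φ ∘ ψ ∘ χ)(4) = 10.

10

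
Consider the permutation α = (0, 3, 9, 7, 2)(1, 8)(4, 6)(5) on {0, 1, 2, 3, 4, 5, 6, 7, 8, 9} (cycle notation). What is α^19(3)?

3 lies in the 5-cycle (0, 3, 9, 7, 2).
Powers repeat with period 5 on this cycle, and 19 mod 5 = 4, so α^19(3) = α^4(3).
Stepping 4 places around the cycle: 3 → 9 → 7 → 2 → 0.

0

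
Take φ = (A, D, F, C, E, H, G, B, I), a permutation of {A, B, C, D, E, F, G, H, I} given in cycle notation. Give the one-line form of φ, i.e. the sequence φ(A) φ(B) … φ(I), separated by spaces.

D I E F H C B G A

Each element maps to the next entry in its cycle (wrapping to the front): A→D, B→I, C→E, D→F, E→H, F→C, G→B, H→G, I→A.
Listing these in domain order gives D I E F H C B G A.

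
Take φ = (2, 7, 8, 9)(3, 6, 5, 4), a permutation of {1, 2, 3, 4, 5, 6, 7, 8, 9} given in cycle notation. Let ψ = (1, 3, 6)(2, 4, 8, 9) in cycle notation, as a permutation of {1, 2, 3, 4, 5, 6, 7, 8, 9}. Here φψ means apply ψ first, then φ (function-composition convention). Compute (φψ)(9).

7

(φψ)(9) = φ(ψ(9)). ψ(9) = 2, then φ(2) = 7. So (φψ)(9) = 7.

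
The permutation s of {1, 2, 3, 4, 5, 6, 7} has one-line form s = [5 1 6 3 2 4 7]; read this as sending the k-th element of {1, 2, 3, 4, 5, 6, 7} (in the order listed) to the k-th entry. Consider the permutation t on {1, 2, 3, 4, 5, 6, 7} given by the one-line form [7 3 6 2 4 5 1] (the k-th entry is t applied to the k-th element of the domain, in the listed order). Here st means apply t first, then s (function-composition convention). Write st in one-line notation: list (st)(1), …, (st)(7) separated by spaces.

7 6 4 1 3 2 5

For each element, apply t then s: 1 → 7 → 7; 2 → 3 → 6; 3 → 6 → 4; 4 → 2 → 1; 5 → 4 → 3; 6 → 5 → 2; 7 → 1 → 5.
So st in one-line form is 7 6 4 1 3 2 5.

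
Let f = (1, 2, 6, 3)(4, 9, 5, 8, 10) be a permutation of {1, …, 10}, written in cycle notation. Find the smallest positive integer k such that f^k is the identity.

20

The cycle type of f is (5, 4, 1).
The order is lcm(5, 4) = 20.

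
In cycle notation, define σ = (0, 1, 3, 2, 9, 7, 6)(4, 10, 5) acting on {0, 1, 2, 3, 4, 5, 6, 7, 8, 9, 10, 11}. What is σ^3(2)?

6

2 lies in the 7-cycle (0, 1, 3, 2, 9, 7, 6).
Stepping 3 places around the cycle: 2 → 9 → 7 → 6.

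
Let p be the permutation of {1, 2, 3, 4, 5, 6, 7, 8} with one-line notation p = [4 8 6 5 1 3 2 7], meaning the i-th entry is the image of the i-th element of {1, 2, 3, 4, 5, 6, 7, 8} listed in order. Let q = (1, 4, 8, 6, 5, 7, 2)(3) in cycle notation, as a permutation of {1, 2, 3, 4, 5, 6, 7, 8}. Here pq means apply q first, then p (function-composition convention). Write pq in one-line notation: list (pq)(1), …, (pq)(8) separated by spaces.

5 4 6 7 2 1 8 3

For each element, apply q then p: 1 → 4 → 5; 2 → 1 → 4; 3 → 3 → 6; 4 → 8 → 7; 5 → 7 → 2; 6 → 5 → 1; 7 → 2 → 8; 8 → 6 → 3.
So pq in one-line form is 5 4 6 7 2 1 8 3.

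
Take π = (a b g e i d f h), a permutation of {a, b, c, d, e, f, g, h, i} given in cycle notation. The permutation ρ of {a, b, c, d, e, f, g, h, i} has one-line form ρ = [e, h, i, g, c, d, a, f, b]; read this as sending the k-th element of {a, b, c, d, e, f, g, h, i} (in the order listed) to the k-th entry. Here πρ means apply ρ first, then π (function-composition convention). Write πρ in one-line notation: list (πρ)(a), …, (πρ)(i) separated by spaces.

i a d e c f b h g

Chase each element through ρ then π: a → e → i; b → h → a; c → i → d; d → g → e; e → c → c; f → d → f; g → a → b; h → f → h; i → b → g.
So πρ in one-line form is i a d e c f b h g.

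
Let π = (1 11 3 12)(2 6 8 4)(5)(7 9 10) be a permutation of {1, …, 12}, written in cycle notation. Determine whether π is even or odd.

even

The cycle lengths are 4, 4, 3, 1.
A cycle of length ℓ contributes ℓ−1 transpositions, so π is a product of 3 + 3 + 2 = 8 transpositions — even.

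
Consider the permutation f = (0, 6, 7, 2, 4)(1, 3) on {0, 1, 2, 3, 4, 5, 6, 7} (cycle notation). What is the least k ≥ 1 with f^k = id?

10

The disjoint cycles have lengths 5, 2, 1.
Since disjoint cycles commute, ord(f) = lcm(5, 2) = 10.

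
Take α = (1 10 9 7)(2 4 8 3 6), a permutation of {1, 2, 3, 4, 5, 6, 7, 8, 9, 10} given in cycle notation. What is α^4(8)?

8 lies in the 5-cycle (2 4 8 3 6).
Advancing 4 steps from 8: 8 → 3 → 6 → 2 → 4.

4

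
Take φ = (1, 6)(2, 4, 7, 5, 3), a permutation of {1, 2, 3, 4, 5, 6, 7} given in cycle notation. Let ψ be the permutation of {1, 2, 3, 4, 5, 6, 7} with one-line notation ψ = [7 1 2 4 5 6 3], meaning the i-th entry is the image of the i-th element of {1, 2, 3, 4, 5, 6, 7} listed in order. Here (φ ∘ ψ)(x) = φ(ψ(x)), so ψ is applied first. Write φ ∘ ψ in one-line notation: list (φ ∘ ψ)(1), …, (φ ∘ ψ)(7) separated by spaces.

5 6 4 7 3 1 2

(φ ∘ ψ)(x) = φ(ψ(x)). Computing each image: φ(ψ(1)) = φ(7) = 5, φ(ψ(2)) = φ(1) = 6, φ(ψ(3)) = φ(2) = 4, φ(ψ(4)) = φ(4) = 7, φ(ψ(5)) = φ(5) = 3, φ(ψ(6)) = φ(6) = 1, φ(ψ(7)) = φ(3) = 2.
Hence φ ∘ ψ = [5 6 4 7 3 1 2].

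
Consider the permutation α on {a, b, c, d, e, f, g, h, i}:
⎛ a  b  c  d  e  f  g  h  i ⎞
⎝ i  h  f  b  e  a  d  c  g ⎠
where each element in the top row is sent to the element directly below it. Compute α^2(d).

h

Tracing d → b → … returns to d after 8 steps, so d lies in an 8-cycle (a i g d b h c f).
Stepping 2 places around the cycle: d → b → h.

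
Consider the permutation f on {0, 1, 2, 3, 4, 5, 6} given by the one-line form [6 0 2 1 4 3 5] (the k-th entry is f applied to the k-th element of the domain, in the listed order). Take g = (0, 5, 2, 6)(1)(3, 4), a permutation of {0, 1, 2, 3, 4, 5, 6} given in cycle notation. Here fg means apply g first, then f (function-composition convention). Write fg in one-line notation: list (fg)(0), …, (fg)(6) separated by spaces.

(fg)(x) = f(g(x)). Computing each image: f(g(0)) = f(5) = 3, f(g(1)) = f(1) = 0, f(g(2)) = f(6) = 5, f(g(3)) = f(4) = 4, f(g(4)) = f(3) = 1, f(g(5)) = f(2) = 2, f(g(6)) = f(0) = 6.
Hence fg = [3 0 5 4 1 2 6].

3 0 5 4 1 2 6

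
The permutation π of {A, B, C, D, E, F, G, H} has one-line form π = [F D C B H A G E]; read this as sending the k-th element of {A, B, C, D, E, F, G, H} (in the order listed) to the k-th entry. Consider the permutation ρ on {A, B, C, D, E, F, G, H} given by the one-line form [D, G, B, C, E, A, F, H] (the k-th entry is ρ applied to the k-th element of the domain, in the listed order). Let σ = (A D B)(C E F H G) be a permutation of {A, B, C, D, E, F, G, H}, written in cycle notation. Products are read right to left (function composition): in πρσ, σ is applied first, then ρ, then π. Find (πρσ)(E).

F

(πρσ)(E) = π(ρ(σ(E))). σ(E) = F, then ρ(F) = A, then π(A) = F, so the result is F.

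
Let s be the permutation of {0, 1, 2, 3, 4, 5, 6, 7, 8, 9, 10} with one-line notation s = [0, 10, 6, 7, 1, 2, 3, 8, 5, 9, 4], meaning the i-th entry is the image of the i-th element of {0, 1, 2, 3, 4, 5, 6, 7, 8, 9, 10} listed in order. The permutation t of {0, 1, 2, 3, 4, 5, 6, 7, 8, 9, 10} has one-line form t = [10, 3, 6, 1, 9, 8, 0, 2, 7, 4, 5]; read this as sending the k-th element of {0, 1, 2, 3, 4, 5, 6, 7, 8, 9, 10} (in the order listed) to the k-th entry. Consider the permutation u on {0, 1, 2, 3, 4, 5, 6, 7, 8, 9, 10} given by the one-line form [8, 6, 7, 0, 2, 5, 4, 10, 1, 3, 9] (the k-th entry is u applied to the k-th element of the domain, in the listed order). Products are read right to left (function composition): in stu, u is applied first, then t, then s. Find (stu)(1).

Chase 1: u(1) = 6; t(6) = 0; s(0) = 0. Hence (stu)(1) = 0.

0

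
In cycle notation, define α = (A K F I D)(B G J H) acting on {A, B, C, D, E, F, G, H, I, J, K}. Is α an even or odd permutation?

odd

The cycle lengths are 5, 4, 1, 1.
A cycle of length ℓ contributes ℓ−1 transpositions, so α is a product of 4 + 3 = 7 transpositions — odd.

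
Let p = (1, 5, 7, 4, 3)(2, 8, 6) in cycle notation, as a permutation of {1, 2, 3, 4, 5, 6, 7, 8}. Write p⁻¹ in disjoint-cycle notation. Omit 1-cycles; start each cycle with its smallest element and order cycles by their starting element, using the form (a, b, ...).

The inverse reverses each cycle.
After reversing and putting each cycle's least element first, p⁻¹ = (1, 3, 4, 7, 5)(2, 6, 8).

(1, 3, 4, 7, 5)(2, 6, 8)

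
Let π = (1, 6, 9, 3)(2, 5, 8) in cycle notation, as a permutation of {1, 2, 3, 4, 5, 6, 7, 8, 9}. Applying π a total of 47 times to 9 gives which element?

6

9 lies in the 4-cycle (1, 6, 9, 3).
Since the cycle has length 4, π^47 acts on it the same as π^3 (47 mod 4 = 3).
Advancing 3 steps from 9: 9 → 3 → 1 → 6.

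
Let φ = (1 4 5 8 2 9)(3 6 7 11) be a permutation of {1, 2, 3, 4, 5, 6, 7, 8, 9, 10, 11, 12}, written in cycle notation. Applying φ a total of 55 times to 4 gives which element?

5

4 lies in the 6-cycle (1 4 5 8 2 9).
On a 6-cycle, φ^6 is the identity, so φ^55 = φ^1 there (55 ≡ 1 mod 6).
Advancing 1 step from 4: 4 → 5.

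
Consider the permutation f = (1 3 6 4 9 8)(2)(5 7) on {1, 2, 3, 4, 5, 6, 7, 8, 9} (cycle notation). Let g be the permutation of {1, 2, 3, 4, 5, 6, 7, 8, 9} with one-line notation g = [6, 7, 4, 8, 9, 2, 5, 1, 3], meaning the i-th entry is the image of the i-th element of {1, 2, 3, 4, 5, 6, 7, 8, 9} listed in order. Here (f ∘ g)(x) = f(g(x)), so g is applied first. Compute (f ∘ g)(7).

First apply g: g(7) = 5, then f(5) = 7. Thus (f ∘ g)(7) = 7.

7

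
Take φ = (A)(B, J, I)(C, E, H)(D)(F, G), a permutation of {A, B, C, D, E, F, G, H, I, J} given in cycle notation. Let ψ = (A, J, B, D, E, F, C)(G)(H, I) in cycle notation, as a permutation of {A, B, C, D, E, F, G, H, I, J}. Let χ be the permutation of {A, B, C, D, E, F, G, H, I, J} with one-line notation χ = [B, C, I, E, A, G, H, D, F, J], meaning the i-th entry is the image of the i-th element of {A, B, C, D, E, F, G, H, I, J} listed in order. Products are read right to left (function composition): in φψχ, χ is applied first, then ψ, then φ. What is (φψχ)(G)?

B

(φψχ)(G) = φ(ψ(χ(G))). χ(G) = H, then ψ(H) = I, then φ(I) = B, so the result is B.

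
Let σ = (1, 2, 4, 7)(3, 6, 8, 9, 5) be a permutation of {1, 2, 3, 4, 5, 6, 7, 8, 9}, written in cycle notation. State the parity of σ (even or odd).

odd

The cycle lengths are 5, 4.
A cycle of length ℓ contributes ℓ−1 transpositions, so σ is a product of 4 + 3 = 7 transpositions — odd.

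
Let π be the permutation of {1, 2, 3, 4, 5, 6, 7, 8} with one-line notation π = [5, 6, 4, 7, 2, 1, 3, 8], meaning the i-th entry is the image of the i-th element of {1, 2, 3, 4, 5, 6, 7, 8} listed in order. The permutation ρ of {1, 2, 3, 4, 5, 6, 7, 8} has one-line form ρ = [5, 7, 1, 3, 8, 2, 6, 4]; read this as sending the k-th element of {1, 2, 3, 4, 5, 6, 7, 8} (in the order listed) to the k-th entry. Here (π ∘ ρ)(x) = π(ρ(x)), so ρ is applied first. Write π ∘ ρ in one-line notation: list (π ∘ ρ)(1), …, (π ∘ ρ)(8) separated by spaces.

(π ∘ ρ)(x) = π(ρ(x)). Computing each image: π(ρ(1)) = π(5) = 2, π(ρ(2)) = π(7) = 3, π(ρ(3)) = π(1) = 5, π(ρ(4)) = π(3) = 4, π(ρ(5)) = π(8) = 8, π(ρ(6)) = π(2) = 6, π(ρ(7)) = π(6) = 1, π(ρ(8)) = π(4) = 7.
Hence π ∘ ρ = [2 3 5 4 8 6 1 7].

2 3 5 4 8 6 1 7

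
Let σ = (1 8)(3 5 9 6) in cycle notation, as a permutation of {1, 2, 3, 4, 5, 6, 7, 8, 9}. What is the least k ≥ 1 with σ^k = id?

The cycle type of σ is (4, 2, 1, 1, 1).
Since disjoint cycles commute, ord(σ) = lcm(4, 2) = 4.

4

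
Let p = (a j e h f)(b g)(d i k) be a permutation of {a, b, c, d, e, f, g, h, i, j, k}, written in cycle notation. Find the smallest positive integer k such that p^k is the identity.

30

The disjoint cycles have lengths 5, 3, 2, 1.
The order of p is the least common multiple of its cycle lengths: lcm(5, 3, 2) = 30.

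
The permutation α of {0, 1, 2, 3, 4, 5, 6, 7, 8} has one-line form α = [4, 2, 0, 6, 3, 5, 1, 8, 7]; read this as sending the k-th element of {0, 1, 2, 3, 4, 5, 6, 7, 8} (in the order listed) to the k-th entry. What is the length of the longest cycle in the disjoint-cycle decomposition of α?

Decomposing into disjoint cycles gives (0, 4, 3, 6, 1, 2)(7, 8); the longest has length 6.

6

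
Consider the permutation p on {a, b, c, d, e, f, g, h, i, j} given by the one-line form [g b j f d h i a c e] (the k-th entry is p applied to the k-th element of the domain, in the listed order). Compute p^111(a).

Tracing a → g → … returns to a after 9 steps, so a lies in a 9-cycle (a g i c j e d f h).
Since the cycle has length 9, p^111 acts on it the same as p^3 (111 mod 9 = 3).
Stepping 3 places around the cycle: a → g → i → c.

c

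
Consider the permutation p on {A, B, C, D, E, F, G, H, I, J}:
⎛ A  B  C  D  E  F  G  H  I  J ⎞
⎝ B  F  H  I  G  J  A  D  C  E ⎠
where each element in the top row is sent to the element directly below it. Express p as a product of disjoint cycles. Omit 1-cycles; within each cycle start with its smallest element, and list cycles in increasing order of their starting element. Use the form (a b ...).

(A B F J E G)(C H D I)

Start at A and follow images: A → B → F → J → E → G → A, giving the cycle (A B F J E G).
Continuing from each remaining unvisited element yields (A B F J E G)(C H D I).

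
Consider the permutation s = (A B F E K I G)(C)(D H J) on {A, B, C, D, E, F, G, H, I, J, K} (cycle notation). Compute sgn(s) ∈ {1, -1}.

1

The cycle lengths are 7, 3, 1.
A cycle is odd iff its length is even; s has 0 even-length cycles, so sgn(s) = (−1)^0 and s is even.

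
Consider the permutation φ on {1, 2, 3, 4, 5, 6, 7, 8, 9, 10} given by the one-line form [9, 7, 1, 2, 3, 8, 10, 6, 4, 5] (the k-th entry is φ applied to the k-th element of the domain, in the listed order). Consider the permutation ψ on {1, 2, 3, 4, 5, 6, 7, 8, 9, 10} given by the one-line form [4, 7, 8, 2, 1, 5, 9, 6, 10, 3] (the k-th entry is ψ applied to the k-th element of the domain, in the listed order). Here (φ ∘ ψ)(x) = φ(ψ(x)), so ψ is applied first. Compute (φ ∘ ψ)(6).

(φ ∘ ψ)(6) = φ(ψ(6)). ψ(6) = 5, then φ(5) = 3. So (φ ∘ ψ)(6) = 3.

3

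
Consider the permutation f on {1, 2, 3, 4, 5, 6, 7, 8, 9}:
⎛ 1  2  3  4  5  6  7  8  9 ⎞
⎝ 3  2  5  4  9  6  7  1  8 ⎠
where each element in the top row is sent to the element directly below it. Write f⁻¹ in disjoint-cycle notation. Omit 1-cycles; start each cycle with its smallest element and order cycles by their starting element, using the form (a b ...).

The cycle decomposition of f is (1 3 5 9 8).
The inverse reverses every cycle; in canonical form, f⁻¹ = (1 8 9 5 3).

(1 8 9 5 3)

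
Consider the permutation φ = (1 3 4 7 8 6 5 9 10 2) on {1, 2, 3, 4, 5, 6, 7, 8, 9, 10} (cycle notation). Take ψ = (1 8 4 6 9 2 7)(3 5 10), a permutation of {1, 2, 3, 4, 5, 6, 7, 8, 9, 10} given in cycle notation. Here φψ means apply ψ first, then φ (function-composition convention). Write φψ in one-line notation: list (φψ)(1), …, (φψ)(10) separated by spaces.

(φψ)(x) = φ(ψ(x)). Computing each image: φ(ψ(1)) = φ(8) = 6, φ(ψ(2)) = φ(7) = 8, φ(ψ(3)) = φ(5) = 9, φ(ψ(4)) = φ(6) = 5, φ(ψ(5)) = φ(10) = 2, φ(ψ(6)) = φ(9) = 10, φ(ψ(7)) = φ(1) = 3, φ(ψ(8)) = φ(4) = 7, φ(ψ(9)) = φ(2) = 1, φ(ψ(10)) = φ(3) = 4.
Hence φψ = [6 8 9 5 2 10 3 7 1 4].

6 8 9 5 2 10 3 7 1 4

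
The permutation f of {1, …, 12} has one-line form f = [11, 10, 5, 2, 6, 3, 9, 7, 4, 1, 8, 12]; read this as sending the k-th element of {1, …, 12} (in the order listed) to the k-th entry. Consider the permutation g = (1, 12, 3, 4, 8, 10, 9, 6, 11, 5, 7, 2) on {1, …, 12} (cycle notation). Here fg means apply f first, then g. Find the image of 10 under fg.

(fg)(10) = g(f(10)). f(10) = 1, then g(1) = 12. So (fg)(10) = 12.

12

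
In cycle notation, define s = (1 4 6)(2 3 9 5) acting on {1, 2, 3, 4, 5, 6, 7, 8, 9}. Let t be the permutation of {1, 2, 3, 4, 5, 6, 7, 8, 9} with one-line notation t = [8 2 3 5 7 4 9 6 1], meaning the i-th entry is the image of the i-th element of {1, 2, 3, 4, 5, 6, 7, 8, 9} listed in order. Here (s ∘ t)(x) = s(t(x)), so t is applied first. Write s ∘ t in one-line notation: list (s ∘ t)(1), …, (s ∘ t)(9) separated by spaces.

8 3 9 2 7 6 5 1 4

Chase each element through t then s: 1 → 8 → 8; 2 → 2 → 3; 3 → 3 → 9; 4 → 5 → 2; 5 → 7 → 7; 6 → 4 → 6; 7 → 9 → 5; 8 → 6 → 1; 9 → 1 → 4.
Collecting the images, s ∘ t = [8 3 9 2 7 6 5 1 4].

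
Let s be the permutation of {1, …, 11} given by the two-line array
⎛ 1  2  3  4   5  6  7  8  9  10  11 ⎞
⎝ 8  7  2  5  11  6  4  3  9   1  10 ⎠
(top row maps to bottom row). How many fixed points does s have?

The fixed points (elements with s(x) = x) are {6, 9}, so there are 2.

2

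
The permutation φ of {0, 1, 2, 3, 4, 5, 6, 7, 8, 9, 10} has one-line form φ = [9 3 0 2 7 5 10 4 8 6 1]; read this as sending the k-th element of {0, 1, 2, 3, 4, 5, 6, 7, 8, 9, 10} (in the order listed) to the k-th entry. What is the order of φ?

14

The disjoint-cycle form of φ has cycle lengths 7, 2, 1, 1.
The order is lcm(7, 2) = 14.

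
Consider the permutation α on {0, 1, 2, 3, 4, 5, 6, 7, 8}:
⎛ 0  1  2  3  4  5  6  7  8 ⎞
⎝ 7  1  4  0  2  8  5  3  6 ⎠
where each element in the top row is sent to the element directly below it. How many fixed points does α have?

1

The fixed points (elements with α(x) = x) are {1}, so there is 1.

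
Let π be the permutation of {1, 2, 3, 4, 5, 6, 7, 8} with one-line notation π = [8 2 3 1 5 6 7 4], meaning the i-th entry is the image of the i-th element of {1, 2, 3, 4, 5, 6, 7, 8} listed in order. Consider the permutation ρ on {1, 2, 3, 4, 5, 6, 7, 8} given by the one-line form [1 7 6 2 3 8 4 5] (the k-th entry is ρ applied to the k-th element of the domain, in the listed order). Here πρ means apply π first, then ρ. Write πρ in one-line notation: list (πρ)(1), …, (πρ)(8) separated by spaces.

(πρ)(x) = ρ(π(x)). Computing each image: ρ(π(1)) = ρ(8) = 5, ρ(π(2)) = ρ(2) = 7, ρ(π(3)) = ρ(3) = 6, ρ(π(4)) = ρ(1) = 1, ρ(π(5)) = ρ(5) = 3, ρ(π(6)) = ρ(6) = 8, ρ(π(7)) = ρ(7) = 4, ρ(π(8)) = ρ(4) = 2.
Hence πρ = [5 7 6 1 3 8 4 2].

5 7 6 1 3 8 4 2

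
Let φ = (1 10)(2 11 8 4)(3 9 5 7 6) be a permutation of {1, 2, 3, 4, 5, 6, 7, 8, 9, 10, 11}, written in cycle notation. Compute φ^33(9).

6

9 lies in the 5-cycle (3 9 5 7 6).
Powers repeat with period 5 on this cycle, and 33 mod 5 = 3, so φ^33(9) = φ^3(9).
Advancing 3 steps from 9: 9 → 5 → 7 → 6.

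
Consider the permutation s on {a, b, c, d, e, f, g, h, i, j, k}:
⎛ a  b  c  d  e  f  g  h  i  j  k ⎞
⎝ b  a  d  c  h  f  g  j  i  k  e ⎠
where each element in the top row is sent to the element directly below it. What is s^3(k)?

j

Tracing k → e → … returns to k after 4 steps, so k lies in a 4-cycle (e h j k).
Stepping 3 places around the cycle: k → e → h → j.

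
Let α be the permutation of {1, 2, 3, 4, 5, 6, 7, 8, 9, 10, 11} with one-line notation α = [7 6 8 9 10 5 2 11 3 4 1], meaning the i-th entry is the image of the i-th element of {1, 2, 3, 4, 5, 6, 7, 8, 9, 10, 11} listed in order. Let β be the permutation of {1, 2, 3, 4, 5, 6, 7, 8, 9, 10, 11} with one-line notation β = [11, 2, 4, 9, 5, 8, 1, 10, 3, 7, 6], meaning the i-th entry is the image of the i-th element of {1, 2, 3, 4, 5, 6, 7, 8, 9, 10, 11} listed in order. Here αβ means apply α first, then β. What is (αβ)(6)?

5

(αβ)(6) = β(α(6)). α(6) = 5, then β(5) = 5. So (αβ)(6) = 5.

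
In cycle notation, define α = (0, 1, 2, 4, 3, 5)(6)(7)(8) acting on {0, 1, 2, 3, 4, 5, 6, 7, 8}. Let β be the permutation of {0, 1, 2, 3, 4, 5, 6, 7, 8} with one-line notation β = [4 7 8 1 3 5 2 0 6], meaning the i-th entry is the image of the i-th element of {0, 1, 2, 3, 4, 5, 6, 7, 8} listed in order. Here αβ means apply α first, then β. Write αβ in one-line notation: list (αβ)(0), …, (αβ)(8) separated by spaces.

7 8 3 5 1 4 2 0 6

For each element, apply α then β: 0 → 1 → 7; 1 → 2 → 8; 2 → 4 → 3; 3 → 5 → 5; 4 → 3 → 1; 5 → 0 → 4; 6 → 6 → 2; 7 → 7 → 0; 8 → 8 → 6.
Collecting the images, αβ = [7 8 3 5 1 4 2 0 6].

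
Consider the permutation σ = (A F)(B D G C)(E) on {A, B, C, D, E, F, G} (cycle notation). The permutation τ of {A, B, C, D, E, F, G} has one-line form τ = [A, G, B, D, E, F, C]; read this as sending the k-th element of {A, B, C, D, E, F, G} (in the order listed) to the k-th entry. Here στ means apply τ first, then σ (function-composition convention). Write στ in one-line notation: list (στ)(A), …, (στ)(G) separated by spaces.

F C D G E A B

(στ)(x) = σ(τ(x)). Computing each image: σ(τ(A)) = σ(A) = F, σ(τ(B)) = σ(G) = C, σ(τ(C)) = σ(B) = D, σ(τ(D)) = σ(D) = G, σ(τ(E)) = σ(E) = E, σ(τ(F)) = σ(F) = A, σ(τ(G)) = σ(C) = B.
Hence στ = [F C D G E A B].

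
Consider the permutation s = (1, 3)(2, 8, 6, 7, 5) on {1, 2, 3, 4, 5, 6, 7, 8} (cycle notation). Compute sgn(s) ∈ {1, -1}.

-1

The cycle lengths are 5, 2, 1.
A cycle of length ℓ contributes ℓ−1 transpositions, so s is a product of 4 + 1 = 5 transpositions — odd.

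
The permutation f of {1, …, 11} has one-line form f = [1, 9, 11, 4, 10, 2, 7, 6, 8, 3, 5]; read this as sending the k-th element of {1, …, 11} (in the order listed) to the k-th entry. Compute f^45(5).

10

Tracing 5 → 10 → … returns to 5 after 4 steps, so 5 lies in a 4-cycle (3 11 5 10).
Powers repeat with period 4 on this cycle, and 45 mod 4 = 1, so f^45(5) = f^1(5).
Stepping 1 place around the cycle: 5 → 10.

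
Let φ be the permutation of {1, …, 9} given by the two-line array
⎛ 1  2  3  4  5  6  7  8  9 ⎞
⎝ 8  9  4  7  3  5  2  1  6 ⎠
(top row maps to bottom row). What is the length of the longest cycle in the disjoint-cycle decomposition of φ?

7

Decomposing into disjoint cycles gives (1, 8)(2, 9, 6, 5, 3, 4, 7); the longest has length 7.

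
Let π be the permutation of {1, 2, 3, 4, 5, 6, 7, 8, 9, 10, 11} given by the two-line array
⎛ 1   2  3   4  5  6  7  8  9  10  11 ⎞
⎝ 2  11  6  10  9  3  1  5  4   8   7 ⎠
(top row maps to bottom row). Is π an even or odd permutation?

In disjoint-cycle form the cycle lengths are 5, 4, 2.
A cycle of length ℓ contributes ℓ−1 transpositions, so π is a product of 4 + 3 + 1 = 8 transpositions — even.

even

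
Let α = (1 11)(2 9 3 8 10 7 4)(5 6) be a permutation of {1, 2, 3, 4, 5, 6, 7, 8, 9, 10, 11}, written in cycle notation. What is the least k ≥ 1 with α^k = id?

The disjoint cycles have lengths 7, 2, 2.
Since disjoint cycles commute, ord(α) = lcm(7, 2, 2) = 14.

14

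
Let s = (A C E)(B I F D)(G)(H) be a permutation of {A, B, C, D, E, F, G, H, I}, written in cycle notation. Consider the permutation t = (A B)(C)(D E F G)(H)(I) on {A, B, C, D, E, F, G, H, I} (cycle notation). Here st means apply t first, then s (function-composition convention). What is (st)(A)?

I

(st)(A) = s(t(A)). t(A) = B, then s(B) = I. So (st)(A) = I.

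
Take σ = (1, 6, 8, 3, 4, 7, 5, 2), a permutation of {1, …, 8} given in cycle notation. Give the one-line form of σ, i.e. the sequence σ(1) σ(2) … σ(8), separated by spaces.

6 1 4 7 2 8 5 3

Each element maps to the next entry in its cycle (wrapping to the front): 1→6, 2→1, 3→4, 4→7, 5→2, 6→8, 7→5, 8→3.
So the one-line form is 6 1 4 7 2 8 5 3.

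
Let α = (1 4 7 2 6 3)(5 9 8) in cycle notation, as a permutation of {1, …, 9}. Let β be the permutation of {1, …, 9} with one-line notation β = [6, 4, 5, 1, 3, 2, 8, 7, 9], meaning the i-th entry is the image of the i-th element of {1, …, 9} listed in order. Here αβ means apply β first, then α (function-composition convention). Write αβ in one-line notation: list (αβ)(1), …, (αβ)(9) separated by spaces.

3 7 9 4 1 6 5 2 8

(αβ)(x) = α(β(x)). Computing each image: α(β(1)) = α(6) = 3, α(β(2)) = α(4) = 7, α(β(3)) = α(5) = 9, α(β(4)) = α(1) = 4, α(β(5)) = α(3) = 1, α(β(6)) = α(2) = 6, α(β(7)) = α(8) = 5, α(β(8)) = α(7) = 2, α(β(9)) = α(9) = 8.
Hence αβ = [3 7 9 4 1 6 5 2 8].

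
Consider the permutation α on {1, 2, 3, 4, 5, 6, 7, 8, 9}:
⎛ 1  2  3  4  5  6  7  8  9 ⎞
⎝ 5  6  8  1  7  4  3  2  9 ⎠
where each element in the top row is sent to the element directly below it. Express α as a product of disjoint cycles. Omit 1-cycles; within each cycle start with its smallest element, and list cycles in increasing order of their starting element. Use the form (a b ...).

Iterating α from 1 gives 1 → 5 → 7 → 3 → 8 → 2 → 6 → 4 → 1; that is the 8-cycle (1 5 7 3 8 2 6 4).
Repeating from the next unused element and collecting all non-trivial cycles gives (1 5 7 3 8 2 6 4).

(1 5 7 3 8 2 6 4)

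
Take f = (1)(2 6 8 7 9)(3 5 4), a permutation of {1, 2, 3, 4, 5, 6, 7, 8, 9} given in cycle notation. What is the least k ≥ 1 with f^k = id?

15

The disjoint cycles have lengths 5, 3, 1.
The order of f is the least common multiple of its cycle lengths: lcm(5, 3) = 15.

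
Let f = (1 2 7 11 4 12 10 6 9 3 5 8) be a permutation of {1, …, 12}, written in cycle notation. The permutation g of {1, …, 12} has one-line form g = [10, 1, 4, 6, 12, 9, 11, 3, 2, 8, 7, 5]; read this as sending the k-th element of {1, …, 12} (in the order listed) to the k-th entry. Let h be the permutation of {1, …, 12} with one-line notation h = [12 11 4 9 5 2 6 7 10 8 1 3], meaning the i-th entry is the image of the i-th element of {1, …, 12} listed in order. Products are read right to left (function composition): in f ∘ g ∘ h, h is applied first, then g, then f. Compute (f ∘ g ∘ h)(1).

8

Apply the permutations in order: h(1) = 12, then g(12) = 5, then f(5) = 8. So (f ∘ g ∘ h)(1) = 8.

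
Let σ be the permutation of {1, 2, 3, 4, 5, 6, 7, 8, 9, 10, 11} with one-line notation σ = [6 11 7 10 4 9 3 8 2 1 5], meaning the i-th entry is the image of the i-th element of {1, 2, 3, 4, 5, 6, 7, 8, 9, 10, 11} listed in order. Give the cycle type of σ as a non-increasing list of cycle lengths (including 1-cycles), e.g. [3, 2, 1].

[8, 2, 1]

The disjoint cycles are (1, 6, 9, 2, 11, 5, 4, 10)(3, 7)(8), with lengths 8, 2, 1 in non-increasing order.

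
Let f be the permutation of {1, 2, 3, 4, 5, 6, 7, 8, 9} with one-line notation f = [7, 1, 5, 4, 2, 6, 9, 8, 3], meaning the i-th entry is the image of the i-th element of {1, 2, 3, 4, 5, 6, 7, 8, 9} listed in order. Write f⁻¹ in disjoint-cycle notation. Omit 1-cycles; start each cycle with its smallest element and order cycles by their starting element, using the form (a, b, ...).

(1, 2, 5, 3, 9, 7)

First write f in disjoint cycles: (1, 7, 9, 3, 5, 2).
The inverse reverses every cycle; in canonical form, f⁻¹ = (1, 2, 5, 3, 9, 7).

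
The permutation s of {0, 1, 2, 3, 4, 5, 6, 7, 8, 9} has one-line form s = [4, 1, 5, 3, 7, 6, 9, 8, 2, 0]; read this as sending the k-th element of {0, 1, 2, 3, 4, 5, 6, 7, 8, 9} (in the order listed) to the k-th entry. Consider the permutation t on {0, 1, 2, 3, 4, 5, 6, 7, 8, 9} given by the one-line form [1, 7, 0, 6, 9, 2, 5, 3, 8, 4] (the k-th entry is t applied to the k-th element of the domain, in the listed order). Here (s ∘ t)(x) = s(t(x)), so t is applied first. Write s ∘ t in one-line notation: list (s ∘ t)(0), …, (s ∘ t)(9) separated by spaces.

(s ∘ t)(x) = s(t(x)). Computing each image: s(t(0)) = s(1) = 1, s(t(1)) = s(7) = 8, s(t(2)) = s(0) = 4, s(t(3)) = s(6) = 9, s(t(4)) = s(9) = 0, s(t(5)) = s(2) = 5, s(t(6)) = s(5) = 6, s(t(7)) = s(3) = 3, s(t(8)) = s(8) = 2, s(t(9)) = s(4) = 7.
Hence s ∘ t = [1 8 4 9 0 5 6 3 2 7].

1 8 4 9 0 5 6 3 2 7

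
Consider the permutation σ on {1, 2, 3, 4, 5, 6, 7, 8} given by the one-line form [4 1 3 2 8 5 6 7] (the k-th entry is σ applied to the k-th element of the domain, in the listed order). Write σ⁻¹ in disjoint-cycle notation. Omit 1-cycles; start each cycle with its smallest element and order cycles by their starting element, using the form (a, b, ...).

The cycle decomposition of σ is (1, 4, 2)(5, 8, 7, 6).
The inverse reverses every cycle; in canonical form, σ⁻¹ = (1, 2, 4)(5, 6, 7, 8).

(1, 2, 4)(5, 6, 7, 8)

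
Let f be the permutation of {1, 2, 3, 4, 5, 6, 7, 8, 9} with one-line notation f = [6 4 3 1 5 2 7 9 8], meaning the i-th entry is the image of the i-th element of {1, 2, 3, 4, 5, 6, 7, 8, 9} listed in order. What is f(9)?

9 is element number 9 of the domain, and entry number 9 of the one-line form is 8, so f(9) = 8.

8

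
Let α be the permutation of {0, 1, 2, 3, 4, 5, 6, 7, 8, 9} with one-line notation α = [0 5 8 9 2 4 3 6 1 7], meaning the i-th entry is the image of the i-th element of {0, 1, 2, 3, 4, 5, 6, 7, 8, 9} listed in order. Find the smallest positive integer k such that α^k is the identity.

Writing α as disjoint cycles, the cycle lengths are 5, 4, 1.
The order is lcm(5, 4) = 20.

20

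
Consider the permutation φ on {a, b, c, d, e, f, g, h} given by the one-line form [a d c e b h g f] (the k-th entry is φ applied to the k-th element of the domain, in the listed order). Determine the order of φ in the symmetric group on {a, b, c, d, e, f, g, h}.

6

Decomposing into disjoint cycles gives cycle lengths 3, 2, 1, 1, 1.
The order is lcm(3, 2) = 6.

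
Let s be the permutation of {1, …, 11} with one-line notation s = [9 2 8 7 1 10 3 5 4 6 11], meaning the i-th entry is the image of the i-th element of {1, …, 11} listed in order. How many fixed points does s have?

2

The fixed points (elements with s(x) = x) are {2, 11}, so there are 2.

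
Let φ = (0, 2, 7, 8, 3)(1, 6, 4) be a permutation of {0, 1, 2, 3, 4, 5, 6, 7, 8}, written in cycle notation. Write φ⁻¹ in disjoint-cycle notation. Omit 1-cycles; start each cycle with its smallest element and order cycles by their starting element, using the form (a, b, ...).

If φ sends a → b within a cycle, φ⁻¹ sends b → a; equivalently, reverse each cycle.
After reversing and putting each cycle's least element first, φ⁻¹ = (0, 3, 8, 7, 2)(1, 4, 6).

(0, 3, 8, 7, 2)(1, 4, 6)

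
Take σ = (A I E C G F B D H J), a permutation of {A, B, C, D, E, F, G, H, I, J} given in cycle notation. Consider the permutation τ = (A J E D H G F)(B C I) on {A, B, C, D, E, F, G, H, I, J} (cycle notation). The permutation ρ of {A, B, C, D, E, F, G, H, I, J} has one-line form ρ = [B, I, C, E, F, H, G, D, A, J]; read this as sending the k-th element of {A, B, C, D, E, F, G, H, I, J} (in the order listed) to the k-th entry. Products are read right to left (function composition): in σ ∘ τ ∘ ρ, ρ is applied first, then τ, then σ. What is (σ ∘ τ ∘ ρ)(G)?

B

(σ ∘ τ ∘ ρ)(G) = σ(τ(ρ(G))). ρ(G) = G, then τ(G) = F, then σ(F) = B, so the result is B.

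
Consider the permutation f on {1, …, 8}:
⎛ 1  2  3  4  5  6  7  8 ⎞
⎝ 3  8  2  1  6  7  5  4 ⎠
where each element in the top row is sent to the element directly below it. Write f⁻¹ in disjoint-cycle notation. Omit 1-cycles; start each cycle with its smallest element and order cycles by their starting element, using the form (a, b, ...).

(1, 4, 8, 2, 3)(5, 7, 6)

The cycle decomposition of f is (1, 3, 2, 8, 4)(5, 6, 7).
The inverse reverses every cycle; in canonical form, f⁻¹ = (1, 4, 8, 2, 3)(5, 7, 6).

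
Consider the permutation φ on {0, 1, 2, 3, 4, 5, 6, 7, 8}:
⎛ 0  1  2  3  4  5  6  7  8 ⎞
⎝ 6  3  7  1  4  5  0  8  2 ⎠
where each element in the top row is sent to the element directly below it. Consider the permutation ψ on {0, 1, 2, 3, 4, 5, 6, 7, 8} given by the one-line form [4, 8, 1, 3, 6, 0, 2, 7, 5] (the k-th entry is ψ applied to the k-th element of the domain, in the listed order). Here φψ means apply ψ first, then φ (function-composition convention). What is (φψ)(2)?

3

ψ(2) = 1, then φ(1) = 3; composing gives (φψ)(2) = 3.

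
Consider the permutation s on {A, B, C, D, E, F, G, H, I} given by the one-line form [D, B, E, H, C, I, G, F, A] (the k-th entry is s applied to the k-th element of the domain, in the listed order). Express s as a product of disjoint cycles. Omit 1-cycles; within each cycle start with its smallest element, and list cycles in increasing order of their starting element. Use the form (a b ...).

From A: A → D → H → F → I → A, closing the cycle (A D H F I).
Continuing from each remaining unvisited element yields (A D H F I)(C E).

(A D H F I)(C E)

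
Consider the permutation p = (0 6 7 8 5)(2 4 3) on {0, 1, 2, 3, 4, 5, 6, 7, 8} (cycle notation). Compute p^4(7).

6

7 lies in the 5-cycle (0 6 7 8 5).
Stepping 4 places around the cycle: 7 → 8 → 5 → 0 → 6.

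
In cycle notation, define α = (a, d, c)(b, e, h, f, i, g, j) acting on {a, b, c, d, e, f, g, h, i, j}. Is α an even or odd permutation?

The cycle lengths are 7, 3.
A cycle is odd iff its length is even; α has 0 even-length cycles, so sgn(α) = (−1)^0 and α is even.

even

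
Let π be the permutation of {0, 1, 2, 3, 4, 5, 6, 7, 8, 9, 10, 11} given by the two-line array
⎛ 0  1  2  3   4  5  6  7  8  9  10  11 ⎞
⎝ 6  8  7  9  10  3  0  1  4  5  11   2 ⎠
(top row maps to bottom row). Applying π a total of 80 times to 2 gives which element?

8

Tracing 2 → 7 → … returns to 2 after 7 steps, so 2 lies in a 7-cycle (1, 8, 4, 10, 11, 2, 7).
Powers repeat with period 7 on this cycle, and 80 mod 7 = 3, so π^80(2) = π^3(2).
Advancing 3 steps from 2: 2 → 7 → 1 → 8.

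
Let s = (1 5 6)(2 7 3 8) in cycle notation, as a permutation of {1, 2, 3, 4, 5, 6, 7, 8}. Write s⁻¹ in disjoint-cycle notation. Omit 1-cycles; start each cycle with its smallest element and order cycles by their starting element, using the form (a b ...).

The inverse reverses each cycle.
Reversing each cycle of s and rotating so the smallest element leads gives (1 6 5)(2 8 3 7).

(1 6 5)(2 8 3 7)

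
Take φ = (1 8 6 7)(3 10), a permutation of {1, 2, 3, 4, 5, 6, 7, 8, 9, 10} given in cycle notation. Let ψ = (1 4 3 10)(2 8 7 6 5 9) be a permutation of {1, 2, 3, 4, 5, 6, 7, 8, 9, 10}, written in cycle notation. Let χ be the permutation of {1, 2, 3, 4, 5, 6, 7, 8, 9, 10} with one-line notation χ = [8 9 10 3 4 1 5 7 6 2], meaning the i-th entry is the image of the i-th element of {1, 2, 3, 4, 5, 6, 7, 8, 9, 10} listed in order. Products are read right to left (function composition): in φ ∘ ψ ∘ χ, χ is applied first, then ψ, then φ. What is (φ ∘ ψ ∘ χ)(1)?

Apply the permutations in order: χ(1) = 8, then ψ(8) = 7, then φ(7) = 1. So (φ ∘ ψ ∘ χ)(1) = 1.

1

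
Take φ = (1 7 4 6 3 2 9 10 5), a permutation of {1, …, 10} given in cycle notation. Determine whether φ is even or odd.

The cycle lengths are 9, 1.
A cycle of length ℓ contributes ℓ−1 transpositions, so φ is a product of 8 transpositions — even.

even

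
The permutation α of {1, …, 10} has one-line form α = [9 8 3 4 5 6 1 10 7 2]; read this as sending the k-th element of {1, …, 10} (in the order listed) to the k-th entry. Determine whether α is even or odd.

even

In disjoint-cycle form the cycle lengths are 3, 3, 1, 1, 1, 1.
A cycle of length ℓ contributes ℓ−1 transpositions, so α is a product of 2 + 2 = 4 transpositions — even.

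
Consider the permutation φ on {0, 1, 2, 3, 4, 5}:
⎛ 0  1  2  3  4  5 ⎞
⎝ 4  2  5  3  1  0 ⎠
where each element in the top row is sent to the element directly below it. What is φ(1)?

2

The entry below 1 in the array is 2, so φ(1) = 2.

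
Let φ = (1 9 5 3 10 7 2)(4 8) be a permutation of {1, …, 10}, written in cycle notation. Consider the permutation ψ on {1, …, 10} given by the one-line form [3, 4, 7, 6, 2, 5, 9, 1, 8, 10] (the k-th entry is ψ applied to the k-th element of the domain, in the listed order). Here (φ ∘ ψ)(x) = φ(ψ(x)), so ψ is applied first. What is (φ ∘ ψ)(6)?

(φ ∘ ψ)(6) = φ(ψ(6)). ψ(6) = 5, then φ(5) = 3. So (φ ∘ ψ)(6) = 3.

3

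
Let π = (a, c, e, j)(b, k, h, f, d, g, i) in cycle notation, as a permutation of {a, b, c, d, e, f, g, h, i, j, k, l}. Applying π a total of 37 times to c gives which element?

c lies in the 4-cycle (a, c, e, j).
Since the cycle has length 4, π^37 acts on it the same as π^1 (37 mod 4 = 1).
Stepping 1 place around the cycle: c → e.

e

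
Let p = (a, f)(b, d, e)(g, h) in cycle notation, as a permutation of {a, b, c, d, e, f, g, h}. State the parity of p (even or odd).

even

The cycle lengths are 3, 2, 2, 1.
A cycle is odd iff its length is even; p has 2 even-length cycles, so sgn(p) = (−1)^2 and p is even.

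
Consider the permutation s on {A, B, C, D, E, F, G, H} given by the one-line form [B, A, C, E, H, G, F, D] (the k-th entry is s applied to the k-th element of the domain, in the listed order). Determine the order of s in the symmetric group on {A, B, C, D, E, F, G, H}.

Writing s as disjoint cycles, the cycle lengths are 3, 2, 2, 1.
The order is lcm(3, 2, 2) = 6.

6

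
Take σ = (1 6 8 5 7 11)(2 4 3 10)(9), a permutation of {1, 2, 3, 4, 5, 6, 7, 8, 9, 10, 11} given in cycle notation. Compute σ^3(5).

5 lies in the 6-cycle (1 6 8 5 7 11).
Stepping 3 places around the cycle: 5 → 7 → 11 → 1.

1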